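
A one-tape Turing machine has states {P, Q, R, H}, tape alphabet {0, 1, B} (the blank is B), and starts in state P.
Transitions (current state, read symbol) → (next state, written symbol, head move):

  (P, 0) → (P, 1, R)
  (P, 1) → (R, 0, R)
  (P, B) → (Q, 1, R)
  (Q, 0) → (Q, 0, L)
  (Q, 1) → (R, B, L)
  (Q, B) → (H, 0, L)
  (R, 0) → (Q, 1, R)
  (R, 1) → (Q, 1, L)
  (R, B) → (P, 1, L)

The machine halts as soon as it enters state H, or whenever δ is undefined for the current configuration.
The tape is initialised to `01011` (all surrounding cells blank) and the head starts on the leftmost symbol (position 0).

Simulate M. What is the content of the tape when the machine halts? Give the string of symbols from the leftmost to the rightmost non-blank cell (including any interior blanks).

01BB01B1

state=P head=0 tape=BBBB[0]1011   (P,0)→(P,1,R)
state=P head=1 tape=BBBB1[1]011   (P,1)→(R,0,R)
state=R head=2 tape=BBBB10[0]11   (R,0)→(Q,1,R)
state=Q head=3 tape=BBBB101[1]1   (Q,1)→(R,B,L)
state=R head=2 tape=BBBB10[1]B1   (R,1)→(Q,1,L)
state=Q head=1 tape=BBBB1[0]1B1   (Q,0)→(Q,0,L)
state=Q head=0 tape=BBBB[1]01B1   (Q,1)→(R,B,L)
state=R head=-1 tape=BBB[B]B01B1   (R,B)→(P,1,L)
state=P head=-2 tape=BB[B]1B01B1   (P,B)→(Q,1,R)
state=Q head=-1 tape=BB1[1]B01B1   (Q,1)→(R,B,L)
state=R head=-2 tape=BB[1]BB01B1   (R,1)→(Q,1,L)
state=Q head=-3 tape=B[B]1BB01B1   (Q,B)→(H,0,L)
state=H head=-4 tape=[B]01BB01B1
The non-blank tape span at halt is 01BB01B1.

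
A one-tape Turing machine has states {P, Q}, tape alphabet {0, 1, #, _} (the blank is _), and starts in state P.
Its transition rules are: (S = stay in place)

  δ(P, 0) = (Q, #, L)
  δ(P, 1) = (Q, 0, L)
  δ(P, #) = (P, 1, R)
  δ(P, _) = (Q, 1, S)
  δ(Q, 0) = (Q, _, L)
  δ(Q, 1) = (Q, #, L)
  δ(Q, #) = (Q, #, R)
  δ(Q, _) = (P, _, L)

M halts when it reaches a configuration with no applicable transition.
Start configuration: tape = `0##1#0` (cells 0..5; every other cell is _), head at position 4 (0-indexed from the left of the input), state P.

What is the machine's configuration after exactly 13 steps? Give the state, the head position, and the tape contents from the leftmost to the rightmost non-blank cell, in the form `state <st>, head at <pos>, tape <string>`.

state Q, head at 4, tape 0######

P | 0##1[#]0_   read # → write 1, move R, go to P
P | 0##11[0]_   read 0 → write #, move L, go to Q
Q | 0##1[1]#_   read 1 → write #, move L, go to Q
Q | 0##[1]##_   read 1 → write #, move L, go to Q
Q | 0#[#]###_   read # → write #, move R, go to Q
Q | 0##[#]##_   read # → write #, move R, go to Q
Q | 0###[#]#_   read # → write #, move R, go to Q
Q | 0####[#]_   read # → write #, move R, go to Q
Q | 0#####[_]   read _ → write _, move L, go to P
P | 0####[#]_   read # → write 1, move R, go to P
P | 0####1[_]   read _ → write 1, move S, go to Q
Q | 0####1[1]   read 1 → write #, move L, go to Q
Q | 0####[1]#   read 1 → write #, move L, go to Q
Q | 0###[#]##
After 13 steps: state Q, head at 4, tape 0######.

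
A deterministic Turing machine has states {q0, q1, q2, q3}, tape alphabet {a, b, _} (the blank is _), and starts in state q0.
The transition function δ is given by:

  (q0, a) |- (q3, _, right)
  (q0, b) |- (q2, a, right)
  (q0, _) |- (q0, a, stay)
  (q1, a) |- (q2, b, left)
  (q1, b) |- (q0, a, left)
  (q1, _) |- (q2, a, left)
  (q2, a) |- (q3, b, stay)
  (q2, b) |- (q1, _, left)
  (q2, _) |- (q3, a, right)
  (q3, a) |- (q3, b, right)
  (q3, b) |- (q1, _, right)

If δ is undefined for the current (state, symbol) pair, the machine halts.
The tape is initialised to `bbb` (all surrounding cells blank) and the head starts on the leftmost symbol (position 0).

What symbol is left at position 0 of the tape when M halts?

a

state=q0 head=0 tape=_[b]bb__   (q0,b)→(q2,a,right)
state=q2 head=1 tape=_a[b]b__   (q2,b)→(q1,_,left)
state=q1 head=0 tape=_[a]_b__   (q1,a)→(q2,b,left)
state=q2 head=-1 tape=[_]b_b__   (q2,_)→(q3,a,right)
state=q3 head=0 tape=a[b]_b__   (q3,b)→(q1,_,right)
state=q1 head=1 tape=a_[_]b__   (q1,_)→(q2,a,left)
state=q2 head=0 tape=a[_]ab__   (q2,_)→(q3,a,right)
state=q3 head=1 tape=aa[a]b__   (q3,a)→(q3,b,right)
state=q3 head=2 tape=aab[b]__   (q3,b)→(q1,_,right)
state=q1 head=3 tape=aab_[_]_   (q1,_)→(q2,a,left)
state=q2 head=2 tape=aab[_]a_   (q2,_)→(q3,a,right)
state=q3 head=3 tape=aaba[a]_   (q3,a)→(q3,b,right)
state=q3 head=4 tape=aabab[_]
Cell 0 holds a when M halts.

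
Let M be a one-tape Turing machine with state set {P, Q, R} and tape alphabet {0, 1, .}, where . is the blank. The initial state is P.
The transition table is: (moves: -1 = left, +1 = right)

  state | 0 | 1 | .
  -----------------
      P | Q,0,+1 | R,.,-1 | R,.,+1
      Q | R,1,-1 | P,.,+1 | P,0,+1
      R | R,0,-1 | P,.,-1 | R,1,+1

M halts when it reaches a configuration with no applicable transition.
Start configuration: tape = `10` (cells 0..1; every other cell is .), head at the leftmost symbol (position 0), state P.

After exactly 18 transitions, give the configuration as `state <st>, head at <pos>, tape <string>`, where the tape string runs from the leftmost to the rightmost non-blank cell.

P | ...[1]0   read 1 → write ., move -1, go to R
R | ..[.].0   read . → write 1, move +1, go to R
R | ..1[.]0   read . → write 1, move +1, go to R
R | ..11[0]   read 0 → write 0, move -1, go to R
R | ..1[1]0   read 1 → write ., move -1, go to P
P | ..[1].0   read 1 → write ., move -1, go to R
R | .[.]..0   read . → write 1, move +1, go to R
R | .1[.].0   read . → write 1, move +1, go to R
R | .11[.]0   read . → write 1, move +1, go to R
R | .111[0]   read 0 → write 0, move -1, go to R
R | .11[1]0   read 1 → write ., move -1, go to P
P | .1[1].0   read 1 → write ., move -1, go to R
R | .[1]..0   read 1 → write ., move -1, go to P
P | [.]...0   read . → write ., move +1, go to R
R | .[.]..0   read . → write 1, move +1, go to R
R | .1[.].0   read . → write 1, move +1, go to R
R | .11[.]0   read . → write 1, move +1, go to R
R | .111[0]   read 0 → write 0, move -1, go to R
R | .11[1]0
After 18 steps: state R, head at 0, tape 1110.

state R, head at 0, tape 1110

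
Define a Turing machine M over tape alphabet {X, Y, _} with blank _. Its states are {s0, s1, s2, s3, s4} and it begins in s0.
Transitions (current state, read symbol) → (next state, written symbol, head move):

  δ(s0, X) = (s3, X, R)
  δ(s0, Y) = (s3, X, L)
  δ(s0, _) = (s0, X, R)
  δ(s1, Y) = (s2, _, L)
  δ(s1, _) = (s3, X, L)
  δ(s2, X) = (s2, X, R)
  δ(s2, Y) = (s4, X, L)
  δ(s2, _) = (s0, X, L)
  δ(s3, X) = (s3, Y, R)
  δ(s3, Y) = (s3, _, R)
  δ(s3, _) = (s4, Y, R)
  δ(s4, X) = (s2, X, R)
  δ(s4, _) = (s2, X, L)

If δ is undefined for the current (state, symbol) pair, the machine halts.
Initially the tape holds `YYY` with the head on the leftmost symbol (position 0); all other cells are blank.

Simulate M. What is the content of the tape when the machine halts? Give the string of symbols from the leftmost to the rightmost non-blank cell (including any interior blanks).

s0 | _[Y]YY___   read Y → write X, move L, go to s3
s3 | [_]XYY___   read _ → write Y, move R, go to s4
s4 | Y[X]YY___   read X → write X, move R, go to s2
s2 | YX[Y]Y___   read Y → write X, move L, go to s4
s4 | Y[X]XY___   read X → write X, move R, go to s2
s2 | YX[X]Y___   read X → write X, move R, go to s2
s2 | YXX[Y]___   read Y → write X, move L, go to s4
s4 | YX[X]X___   read X → write X, move R, go to s2
s2 | YXX[X]___   read X → write X, move R, go to s2
s2 | YXXX[_]__   read _ → write X, move L, go to s0
s0 | YXX[X]X__   read X → write X, move R, go to s3
s3 | YXXX[X]__   read X → write Y, move R, go to s3
s3 | YXXXY[_]_   read _ → write Y, move R, go to s4
s4 | YXXXYY[_]   read _ → write X, move L, go to s2
s2 | YXXXY[Y]X   read Y → write X, move L, go to s4
s4 | YXXX[Y]XX
The non-blank tape span at halt is YXXXYXX.

YXXXYXX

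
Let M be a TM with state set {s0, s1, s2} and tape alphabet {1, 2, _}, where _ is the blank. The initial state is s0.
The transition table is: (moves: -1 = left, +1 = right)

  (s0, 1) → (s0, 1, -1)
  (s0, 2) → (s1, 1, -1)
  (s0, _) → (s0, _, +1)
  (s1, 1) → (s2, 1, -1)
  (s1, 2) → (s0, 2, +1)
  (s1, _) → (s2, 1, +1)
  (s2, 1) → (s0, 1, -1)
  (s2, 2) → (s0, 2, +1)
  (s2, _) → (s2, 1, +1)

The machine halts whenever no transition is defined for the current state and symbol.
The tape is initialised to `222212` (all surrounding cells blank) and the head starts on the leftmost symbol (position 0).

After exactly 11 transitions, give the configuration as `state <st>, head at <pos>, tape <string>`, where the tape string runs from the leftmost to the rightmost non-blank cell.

state=s0 head=0 tape=__[2]22212   (s0,2)→(s1,1,-1)
state=s1 head=-1 tape=_[_]122212   (s1,_)→(s2,1,+1)
state=s2 head=0 tape=_1[1]22212   (s2,1)→(s0,1,-1)
state=s0 head=-1 tape=_[1]122212   (s0,1)→(s0,1,-1)
state=s0 head=-2 tape=[_]1122212   (s0,_)→(s0,_,+1)
state=s0 head=-1 tape=_[1]122212   (s0,1)→(s0,1,-1)
state=s0 head=-2 tape=[_]1122212   (s0,_)→(s0,_,+1)
state=s0 head=-1 tape=_[1]122212   (s0,1)→(s0,1,-1)
state=s0 head=-2 tape=[_]1122212   (s0,_)→(s0,_,+1)
state=s0 head=-1 tape=_[1]122212   (s0,1)→(s0,1,-1)
state=s0 head=-2 tape=[_]1122212   (s0,_)→(s0,_,+1)
state=s0 head=-1 tape=_[1]122212
After 11 steps: state s0, head at -1, tape 1122212.

state s0, head at -1, tape 1122212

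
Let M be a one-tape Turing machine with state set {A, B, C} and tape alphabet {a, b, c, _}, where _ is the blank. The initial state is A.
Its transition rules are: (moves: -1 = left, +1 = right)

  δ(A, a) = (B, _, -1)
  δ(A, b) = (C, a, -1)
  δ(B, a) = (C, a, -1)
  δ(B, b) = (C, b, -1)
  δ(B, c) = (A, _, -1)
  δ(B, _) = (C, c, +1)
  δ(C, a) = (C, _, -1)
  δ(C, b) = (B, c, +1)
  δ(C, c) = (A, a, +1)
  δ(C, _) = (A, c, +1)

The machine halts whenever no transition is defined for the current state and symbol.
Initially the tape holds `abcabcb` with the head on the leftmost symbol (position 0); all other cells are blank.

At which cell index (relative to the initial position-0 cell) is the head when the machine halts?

-3

A | ___[a]bcabcb   read a → write _, move -1, go to B
B | __[_]_bcabcb   read _ → write c, move +1, go to C
C | __c[_]bcabcb   read _ → write c, move +1, go to A
A | __cc[b]cabcb   read b → write a, move -1, go to C
C | __c[c]acabcb   read c → write a, move +1, go to A
A | __ca[a]cabcb   read a → write _, move -1, go to B
B | __c[a]_cabcb   read a → write a, move -1, go to C
C | __[c]a_cabcb   read c → write a, move +1, go to A
A | __a[a]_cabcb   read a → write _, move -1, go to B
B | __[a]__cabcb   read a → write a, move -1, go to C
C | _[_]a__cabcb   read _ → write c, move +1, go to A
A | _c[a]__cabcb   read a → write _, move -1, go to B
B | _[c]___cabcb   read c → write _, move -1, go to A
A | [_]____cabcb
At halt the head is at cell -3.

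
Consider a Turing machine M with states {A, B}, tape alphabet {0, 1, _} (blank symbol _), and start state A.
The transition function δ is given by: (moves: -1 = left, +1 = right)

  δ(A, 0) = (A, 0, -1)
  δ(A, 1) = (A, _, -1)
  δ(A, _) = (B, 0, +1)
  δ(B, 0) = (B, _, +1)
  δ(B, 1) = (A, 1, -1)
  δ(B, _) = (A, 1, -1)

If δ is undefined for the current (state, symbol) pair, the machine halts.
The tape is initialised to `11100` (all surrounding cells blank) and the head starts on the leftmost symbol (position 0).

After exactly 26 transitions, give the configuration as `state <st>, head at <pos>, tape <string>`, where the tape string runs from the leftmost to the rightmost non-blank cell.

state A, head at -4, tape 00011100

state=A head=0 tape=____[1]1100   (A,1)→(A,_,-1)
state=A head=-1 tape=___[_]_1100   (A,_)→(B,0,+1)
state=B head=0 tape=___0[_]1100   (B,_)→(A,1,-1)
state=A head=-1 tape=___[0]11100   (A,0)→(A,0,-1)
state=A head=-2 tape=__[_]011100   (A,_)→(B,0,+1)
state=B head=-1 tape=__0[0]11100   (B,0)→(B,_,+1)
state=B head=0 tape=__0_[1]1100   (B,1)→(A,1,-1)
state=A head=-1 tape=__0[_]11100   (A,_)→(B,0,+1)
state=B head=0 tape=__00[1]1100   (B,1)→(A,1,-1)
state=A head=-1 tape=__0[0]11100   (A,0)→(A,0,-1)
state=A head=-2 tape=__[0]011100   (A,0)→(A,0,-1)
state=A head=-3 tape=_[_]0011100   (A,_)→(B,0,+1)
state=B head=-2 tape=_0[0]011100   (B,0)→(B,_,+1)
state=B head=-1 tape=_0_[0]11100   (B,0)→(B,_,+1)
state=B head=0 tape=_0__[1]1100   (B,1)→(A,1,-1)
state=A head=-1 tape=_0_[_]11100   (A,_)→(B,0,+1)
state=B head=0 tape=_0_0[1]1100   (B,1)→(A,1,-1)
state=A head=-1 tape=_0_[0]11100   (A,0)→(A,0,-1)
state=A head=-2 tape=_0[_]011100   (A,_)→(B,0,+1)
state=B head=-1 tape=_00[0]11100   (B,0)→(B,_,+1)
state=B head=0 tape=_00_[1]1100   (B,1)→(A,1,-1)
state=A head=-1 tape=_00[_]11100   (A,_)→(B,0,+1)
state=B head=0 tape=_000[1]1100   (B,1)→(A,1,-1)
state=A head=-1 tape=_00[0]11100   (A,0)→(A,0,-1)
state=A head=-2 tape=_0[0]011100   (A,0)→(A,0,-1)
state=A head=-3 tape=_[0]0011100   (A,0)→(A,0,-1)
state=A head=-4 tape=[_]00011100
After 26 steps: state A, head at -4, tape 00011100.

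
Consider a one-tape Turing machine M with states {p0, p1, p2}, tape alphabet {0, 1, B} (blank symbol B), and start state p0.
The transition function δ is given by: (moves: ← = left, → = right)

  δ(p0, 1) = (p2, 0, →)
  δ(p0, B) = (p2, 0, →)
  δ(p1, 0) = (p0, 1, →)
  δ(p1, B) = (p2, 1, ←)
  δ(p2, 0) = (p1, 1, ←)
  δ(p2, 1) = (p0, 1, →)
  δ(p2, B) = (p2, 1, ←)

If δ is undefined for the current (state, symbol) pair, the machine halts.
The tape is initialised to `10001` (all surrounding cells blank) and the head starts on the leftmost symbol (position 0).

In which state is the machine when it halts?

p1

state=p0 head=0 tape=[1]0001BB   (p0,1)→(p2,0,→)
state=p2 head=1 tape=0[0]001BB   (p2,0)→(p1,1,←)
state=p1 head=0 tape=[0]1001BB   (p1,0)→(p0,1,→)
state=p0 head=1 tape=1[1]001BB   (p0,1)→(p2,0,→)
state=p2 head=2 tape=10[0]01BB   (p2,0)→(p1,1,←)
state=p1 head=1 tape=1[0]101BB   (p1,0)→(p0,1,→)
state=p0 head=2 tape=11[1]01BB   (p0,1)→(p2,0,→)
state=p2 head=3 tape=110[0]1BB   (p2,0)→(p1,1,←)
state=p1 head=2 tape=11[0]11BB   (p1,0)→(p0,1,→)
state=p0 head=3 tape=111[1]1BB   (p0,1)→(p2,0,→)
state=p2 head=4 tape=1110[1]BB   (p2,1)→(p0,1,→)
state=p0 head=5 tape=11101[B]B   (p0,B)→(p2,0,→)
state=p2 head=6 tape=111010[B]   (p2,B)→(p2,1,←)
state=p2 head=5 tape=11101[0]1   (p2,0)→(p1,1,←)
state=p1 head=4 tape=1110[1]11
No transition is defined for (p1, 1); M halts in state p1.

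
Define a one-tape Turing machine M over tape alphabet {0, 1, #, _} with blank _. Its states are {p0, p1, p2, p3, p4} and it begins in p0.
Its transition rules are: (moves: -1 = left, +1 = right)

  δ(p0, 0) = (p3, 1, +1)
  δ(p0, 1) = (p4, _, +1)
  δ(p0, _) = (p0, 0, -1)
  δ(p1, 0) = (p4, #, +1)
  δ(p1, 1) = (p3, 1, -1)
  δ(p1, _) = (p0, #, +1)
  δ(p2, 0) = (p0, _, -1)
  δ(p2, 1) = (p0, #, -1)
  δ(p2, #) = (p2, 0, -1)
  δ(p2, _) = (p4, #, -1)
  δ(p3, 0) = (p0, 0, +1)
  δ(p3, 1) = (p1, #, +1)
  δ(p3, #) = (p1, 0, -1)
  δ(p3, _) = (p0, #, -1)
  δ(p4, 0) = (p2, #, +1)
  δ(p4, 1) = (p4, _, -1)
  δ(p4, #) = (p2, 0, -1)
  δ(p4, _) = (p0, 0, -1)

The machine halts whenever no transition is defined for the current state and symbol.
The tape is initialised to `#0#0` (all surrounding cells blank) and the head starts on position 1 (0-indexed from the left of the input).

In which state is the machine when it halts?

p0 | _#[0]#0_   read 0 → write 1, move +1, go to p3
p3 | _#1[#]0_   read # → write 0, move -1, go to p1
p1 | _#[1]00_   read 1 → write 1, move -1, go to p3
p3 | _[#]100_   read # → write 0, move -1, go to p1
p1 | [_]0100_   read _ → write #, move +1, go to p0
p0 | #[0]100_   read 0 → write 1, move +1, go to p3
p3 | #1[1]00_   read 1 → write #, move +1, go to p1
p1 | #1#[0]0_   read 0 → write #, move +1, go to p4
p4 | #1##[0]_   read 0 → write #, move +1, go to p2
p2 | #1###[_]   read _ → write #, move -1, go to p4
p4 | #1##[#]#   read # → write 0, move -1, go to p2
p2 | #1#[#]0#   read # → write 0, move -1, go to p2
p2 | #1[#]00#   read # → write 0, move -1, go to p2
p2 | #[1]000#   read 1 → write #, move -1, go to p0
p0 | [#]#000#
No transition is defined for (p0, #); M halts in state p0.

p0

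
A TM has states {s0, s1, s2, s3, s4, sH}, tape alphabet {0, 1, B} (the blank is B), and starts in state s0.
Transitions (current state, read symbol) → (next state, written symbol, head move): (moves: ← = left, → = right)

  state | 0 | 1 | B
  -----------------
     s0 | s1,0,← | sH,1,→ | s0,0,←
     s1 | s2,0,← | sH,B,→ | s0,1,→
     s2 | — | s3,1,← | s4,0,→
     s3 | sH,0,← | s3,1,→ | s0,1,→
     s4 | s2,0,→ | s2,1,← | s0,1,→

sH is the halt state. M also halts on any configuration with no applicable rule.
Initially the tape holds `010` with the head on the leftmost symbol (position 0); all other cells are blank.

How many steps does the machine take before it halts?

4

s0 | B[0]10   read 0 → write 0, move ←, go to s1
s1 | [B]010   read B → write 1, move →, go to s0
s0 | 1[0]10   read 0 → write 0, move ←, go to s1
s1 | [1]010   read 1 → write B, move →, go to sH
sH | B[0]10
M halts after 4 transitions.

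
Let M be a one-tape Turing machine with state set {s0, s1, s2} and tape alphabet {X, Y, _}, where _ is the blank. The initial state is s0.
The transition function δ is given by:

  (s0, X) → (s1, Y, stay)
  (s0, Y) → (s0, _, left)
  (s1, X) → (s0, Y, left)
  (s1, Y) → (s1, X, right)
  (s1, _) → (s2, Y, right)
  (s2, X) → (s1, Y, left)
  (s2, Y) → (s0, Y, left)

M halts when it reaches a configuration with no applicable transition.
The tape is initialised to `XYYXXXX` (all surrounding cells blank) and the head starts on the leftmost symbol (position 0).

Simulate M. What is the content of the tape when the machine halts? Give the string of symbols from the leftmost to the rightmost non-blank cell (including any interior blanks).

XXXXXXXY

state=s0 head=0 tape=[X]YYXXXX__   (s0,X)→(s1,Y,stay)
state=s1 head=0 tape=[Y]YYXXXX__   (s1,Y)→(s1,X,right)
state=s1 head=1 tape=X[Y]YXXXX__   (s1,Y)→(s1,X,right)
state=s1 head=2 tape=XX[Y]XXXX__   (s1,Y)→(s1,X,right)
state=s1 head=3 tape=XXX[X]XXX__   (s1,X)→(s0,Y,left)
state=s0 head=2 tape=XX[X]YXXX__   (s0,X)→(s1,Y,stay)
state=s1 head=2 tape=XX[Y]YXXX__   (s1,Y)→(s1,X,right)
state=s1 head=3 tape=XXX[Y]XXX__   (s1,Y)→(s1,X,right)
state=s1 head=4 tape=XXXX[X]XX__   (s1,X)→(s0,Y,left)
state=s0 head=3 tape=XXX[X]YXX__   (s0,X)→(s1,Y,stay)
state=s1 head=3 tape=XXX[Y]YXX__   (s1,Y)→(s1,X,right)
state=s1 head=4 tape=XXXX[Y]XX__   (s1,Y)→(s1,X,right)
state=s1 head=5 tape=XXXXX[X]X__   (s1,X)→(s0,Y,left)
state=s0 head=4 tape=XXXX[X]YX__   (s0,X)→(s1,Y,stay)
state=s1 head=4 tape=XXXX[Y]YX__   (s1,Y)→(s1,X,right)
state=s1 head=5 tape=XXXXX[Y]X__   (s1,Y)→(s1,X,right)
state=s1 head=6 tape=XXXXXX[X]__   (s1,X)→(s0,Y,left)
state=s0 head=5 tape=XXXXX[X]Y__   (s0,X)→(s1,Y,stay)
state=s1 head=5 tape=XXXXX[Y]Y__   (s1,Y)→(s1,X,right)
state=s1 head=6 tape=XXXXXX[Y]__   (s1,Y)→(s1,X,right)
state=s1 head=7 tape=XXXXXXX[_]_   (s1,_)→(s2,Y,right)
state=s2 head=8 tape=XXXXXXXY[_]
The non-blank tape span at halt is XXXXXXXY.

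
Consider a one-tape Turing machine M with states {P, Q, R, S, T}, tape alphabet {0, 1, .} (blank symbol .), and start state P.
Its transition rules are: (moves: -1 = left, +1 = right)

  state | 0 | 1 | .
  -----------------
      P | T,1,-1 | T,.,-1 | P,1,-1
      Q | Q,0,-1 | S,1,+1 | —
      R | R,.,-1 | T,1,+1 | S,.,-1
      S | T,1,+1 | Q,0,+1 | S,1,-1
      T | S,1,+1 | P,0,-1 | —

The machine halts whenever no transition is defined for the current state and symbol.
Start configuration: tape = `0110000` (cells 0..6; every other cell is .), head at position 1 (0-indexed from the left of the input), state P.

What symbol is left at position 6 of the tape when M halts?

1

P | 0[1]10000.   read 1 → write ., move -1, go to T
T | [0].10000.   read 0 → write 1, move +1, go to S
S | 1[.]10000.   read . → write 1, move -1, go to S
S | [1]110000.   read 1 → write 0, move +1, go to Q
Q | 0[1]10000.   read 1 → write 1, move +1, go to S
S | 01[1]0000.   read 1 → write 0, move +1, go to Q
Q | 010[0]000.   read 0 → write 0, move -1, go to Q
Q | 01[0]0000.   read 0 → write 0, move -1, go to Q
Q | 0[1]00000.   read 1 → write 1, move +1, go to S
S | 01[0]0000.   read 0 → write 1, move +1, go to T
T | 011[0]000.   read 0 → write 1, move +1, go to S
S | 0111[0]00.   read 0 → write 1, move +1, go to T
T | 01111[0]0.   read 0 → write 1, move +1, go to S
S | 011111[0].   read 0 → write 1, move +1, go to T
T | 0111111[.]
Cell 6 holds 1 when M halts.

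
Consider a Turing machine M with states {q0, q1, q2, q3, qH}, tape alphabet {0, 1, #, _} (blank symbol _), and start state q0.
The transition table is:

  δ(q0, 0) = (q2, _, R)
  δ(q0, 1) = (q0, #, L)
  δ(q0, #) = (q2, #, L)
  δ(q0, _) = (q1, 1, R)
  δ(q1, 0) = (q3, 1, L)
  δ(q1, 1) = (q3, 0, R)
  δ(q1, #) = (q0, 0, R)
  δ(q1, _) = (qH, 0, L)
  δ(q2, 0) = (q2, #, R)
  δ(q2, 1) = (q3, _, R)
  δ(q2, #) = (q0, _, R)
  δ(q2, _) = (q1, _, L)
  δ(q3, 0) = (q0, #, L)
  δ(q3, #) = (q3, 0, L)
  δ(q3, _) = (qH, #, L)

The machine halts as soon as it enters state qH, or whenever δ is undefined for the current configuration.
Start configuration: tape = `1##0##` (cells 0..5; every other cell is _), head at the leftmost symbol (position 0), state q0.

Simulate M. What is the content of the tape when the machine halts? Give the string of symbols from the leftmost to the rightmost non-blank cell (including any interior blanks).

q0 | _[1]##0##   read 1 → write #, move L, go to q0
q0 | [_]###0##   read _ → write 1, move R, go to q1
q1 | 1[#]##0##   read # → write 0, move R, go to q0
q0 | 10[#]#0##   read # → write #, move L, go to q2
q2 | 1[0]##0##   read 0 → write #, move R, go to q2
q2 | 1#[#]#0##   read # → write _, move R, go to q0
q0 | 1#_[#]0##   read # → write #, move L, go to q2
q2 | 1#[_]#0##   read _ → write _, move L, go to q1
q1 | 1[#]_#0##   read # → write 0, move R, go to q0
q0 | 10[_]#0##   read _ → write 1, move R, go to q1
q1 | 101[#]0##   read # → write 0, move R, go to q0
q0 | 1010[0]##   read 0 → write _, move R, go to q2
q2 | 1010_[#]#   read # → write _, move R, go to q0
q0 | 1010__[#]   read # → write #, move L, go to q2
q2 | 1010_[_]#   read _ → write _, move L, go to q1
q1 | 1010[_]_#   read _ → write 0, move L, go to qH
qH | 101[0]0_#
The non-blank tape span at halt is 10100_#.

10100_#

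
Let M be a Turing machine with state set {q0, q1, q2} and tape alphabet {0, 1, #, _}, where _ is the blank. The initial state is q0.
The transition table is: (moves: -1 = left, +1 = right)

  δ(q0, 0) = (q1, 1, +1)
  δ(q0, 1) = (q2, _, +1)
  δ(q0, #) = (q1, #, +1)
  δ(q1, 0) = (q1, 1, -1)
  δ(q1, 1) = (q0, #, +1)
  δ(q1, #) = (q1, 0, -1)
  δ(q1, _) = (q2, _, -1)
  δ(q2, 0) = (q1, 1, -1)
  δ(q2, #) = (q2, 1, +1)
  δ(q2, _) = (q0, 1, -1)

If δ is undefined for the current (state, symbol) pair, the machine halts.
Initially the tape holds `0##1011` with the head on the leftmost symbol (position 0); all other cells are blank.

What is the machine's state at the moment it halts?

state=q0 head=0 tape=[0]##1011_   (q0,0)→(q1,1,+1)
state=q1 head=1 tape=1[#]#1011_   (q1,#)→(q1,0,-1)
state=q1 head=0 tape=[1]0#1011_   (q1,1)→(q0,#,+1)
state=q0 head=1 tape=#[0]#1011_   (q0,0)→(q1,1,+1)
state=q1 head=2 tape=#1[#]1011_   (q1,#)→(q1,0,-1)
state=q1 head=1 tape=#[1]01011_   (q1,1)→(q0,#,+1)
state=q0 head=2 tape=##[0]1011_   (q0,0)→(q1,1,+1)
state=q1 head=3 tape=##1[1]011_   (q1,1)→(q0,#,+1)
state=q0 head=4 tape=##1#[0]11_   (q0,0)→(q1,1,+1)
state=q1 head=5 tape=##1#1[1]1_   (q1,1)→(q0,#,+1)
state=q0 head=6 tape=##1#1#[1]_   (q0,1)→(q2,_,+1)
state=q2 head=7 tape=##1#1#_[_]   (q2,_)→(q0,1,-1)
state=q0 head=6 tape=##1#1#[_]1
No transition is defined for (q0, _); M halts in state q0.

q0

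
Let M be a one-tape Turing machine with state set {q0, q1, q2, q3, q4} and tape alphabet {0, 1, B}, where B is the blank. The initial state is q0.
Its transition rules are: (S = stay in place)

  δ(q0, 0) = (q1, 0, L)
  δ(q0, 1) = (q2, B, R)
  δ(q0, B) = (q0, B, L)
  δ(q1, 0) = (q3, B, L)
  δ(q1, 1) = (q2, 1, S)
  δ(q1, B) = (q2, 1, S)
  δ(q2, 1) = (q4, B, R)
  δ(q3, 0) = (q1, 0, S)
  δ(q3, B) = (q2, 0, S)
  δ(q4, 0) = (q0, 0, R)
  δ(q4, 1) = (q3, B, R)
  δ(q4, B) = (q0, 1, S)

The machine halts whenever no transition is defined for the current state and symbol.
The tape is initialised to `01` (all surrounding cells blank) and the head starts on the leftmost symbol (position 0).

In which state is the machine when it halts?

q2

q0 | B[0]1B   read 0 → write 0, move L, go to q1
q1 | [B]01B   read B → write 1, move S, go to q2
q2 | [1]01B   read 1 → write B, move R, go to q4
q4 | B[0]1B   read 0 → write 0, move R, go to q0
q0 | B0[1]B   read 1 → write B, move R, go to q2
q2 | B0B[B]
No transition is defined for (q2, B); M halts in state q2.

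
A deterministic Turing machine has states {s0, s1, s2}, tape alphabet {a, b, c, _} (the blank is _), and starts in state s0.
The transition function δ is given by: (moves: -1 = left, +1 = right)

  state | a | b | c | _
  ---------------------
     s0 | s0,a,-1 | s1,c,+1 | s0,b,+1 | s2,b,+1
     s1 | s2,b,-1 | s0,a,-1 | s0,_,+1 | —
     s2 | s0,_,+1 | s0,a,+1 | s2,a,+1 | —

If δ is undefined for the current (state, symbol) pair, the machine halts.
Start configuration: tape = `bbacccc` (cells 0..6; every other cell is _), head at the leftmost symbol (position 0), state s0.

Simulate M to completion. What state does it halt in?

s2

state=s0 head=0 tape=_[b]bacccc__   (s0,b)→(s1,c,+1)
state=s1 head=1 tape=_c[b]acccc__   (s1,b)→(s0,a,-1)
state=s0 head=0 tape=_[c]aacccc__   (s0,c)→(s0,b,+1)
state=s0 head=1 tape=_b[a]acccc__   (s0,a)→(s0,a,-1)
state=s0 head=0 tape=_[b]aacccc__   (s0,b)→(s1,c,+1)
state=s1 head=1 tape=_c[a]acccc__   (s1,a)→(s2,b,-1)
state=s2 head=0 tape=_[c]bacccc__   (s2,c)→(s2,a,+1)
state=s2 head=1 tape=_a[b]acccc__   (s2,b)→(s0,a,+1)
state=s0 head=2 tape=_aa[a]cccc__   (s0,a)→(s0,a,-1)
state=s0 head=1 tape=_a[a]acccc__   (s0,a)→(s0,a,-1)
state=s0 head=0 tape=_[a]aacccc__   (s0,a)→(s0,a,-1)
state=s0 head=-1 tape=[_]aaacccc__   (s0,_)→(s2,b,+1)
state=s2 head=0 tape=b[a]aacccc__   (s2,a)→(s0,_,+1)
state=s0 head=1 tape=b_[a]acccc__   (s0,a)→(s0,a,-1)
state=s0 head=0 tape=b[_]aacccc__   (s0,_)→(s2,b,+1)
state=s2 head=1 tape=bb[a]acccc__   (s2,a)→(s0,_,+1)
state=s0 head=2 tape=bb_[a]cccc__   (s0,a)→(s0,a,-1)
state=s0 head=1 tape=bb[_]acccc__   (s0,_)→(s2,b,+1)
state=s2 head=2 tape=bbb[a]cccc__   (s2,a)→(s0,_,+1)
state=s0 head=3 tape=bbb_[c]ccc__   (s0,c)→(s0,b,+1)
state=s0 head=4 tape=bbb_b[c]cc__   (s0,c)→(s0,b,+1)
state=s0 head=5 tape=bbb_bb[c]c__   (s0,c)→(s0,b,+1)
state=s0 head=6 tape=bbb_bbb[c]__   (s0,c)→(s0,b,+1)
state=s0 head=7 tape=bbb_bbbb[_]_   (s0,_)→(s2,b,+1)
state=s2 head=8 tape=bbb_bbbbb[_]
No transition is defined for (s2, _); M halts in state s2.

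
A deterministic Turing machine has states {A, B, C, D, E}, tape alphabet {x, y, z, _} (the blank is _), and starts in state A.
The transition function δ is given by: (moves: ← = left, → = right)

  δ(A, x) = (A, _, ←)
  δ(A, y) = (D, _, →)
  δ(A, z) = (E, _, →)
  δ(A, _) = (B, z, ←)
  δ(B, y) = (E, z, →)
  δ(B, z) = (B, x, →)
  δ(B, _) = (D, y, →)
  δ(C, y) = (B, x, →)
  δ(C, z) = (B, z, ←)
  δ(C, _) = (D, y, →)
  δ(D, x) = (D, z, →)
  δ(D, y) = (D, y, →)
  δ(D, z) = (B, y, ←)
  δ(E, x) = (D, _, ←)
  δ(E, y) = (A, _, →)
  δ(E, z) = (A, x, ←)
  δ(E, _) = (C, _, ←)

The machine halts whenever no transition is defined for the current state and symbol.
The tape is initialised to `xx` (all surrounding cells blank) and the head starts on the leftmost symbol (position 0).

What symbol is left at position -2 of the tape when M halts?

state=A head=0 tape=__[x]x_   (A,x)→(A,_,←)
state=A head=-1 tape=_[_]_x_   (A,_)→(B,z,←)
state=B head=-2 tape=[_]z_x_   (B,_)→(D,y,→)
state=D head=-1 tape=y[z]_x_   (D,z)→(B,y,←)
state=B head=-2 tape=[y]y_x_   (B,y)→(E,z,→)
state=E head=-1 tape=z[y]_x_   (E,y)→(A,_,→)
state=A head=0 tape=z_[_]x_   (A,_)→(B,z,←)
state=B head=-1 tape=z[_]zx_   (B,_)→(D,y,→)
state=D head=0 tape=zy[z]x_   (D,z)→(B,y,←)
state=B head=-1 tape=z[y]yx_   (B,y)→(E,z,→)
state=E head=0 tape=zz[y]x_   (E,y)→(A,_,→)
state=A head=1 tape=zz_[x]_   (A,x)→(A,_,←)
state=A head=0 tape=zz[_]__   (A,_)→(B,z,←)
state=B head=-1 tape=z[z]z__   (B,z)→(B,x,→)
state=B head=0 tape=zx[z]__   (B,z)→(B,x,→)
state=B head=1 tape=zxx[_]_   (B,_)→(D,y,→)
state=D head=2 tape=zxxy[_]
Cell -2 holds z when M halts.

z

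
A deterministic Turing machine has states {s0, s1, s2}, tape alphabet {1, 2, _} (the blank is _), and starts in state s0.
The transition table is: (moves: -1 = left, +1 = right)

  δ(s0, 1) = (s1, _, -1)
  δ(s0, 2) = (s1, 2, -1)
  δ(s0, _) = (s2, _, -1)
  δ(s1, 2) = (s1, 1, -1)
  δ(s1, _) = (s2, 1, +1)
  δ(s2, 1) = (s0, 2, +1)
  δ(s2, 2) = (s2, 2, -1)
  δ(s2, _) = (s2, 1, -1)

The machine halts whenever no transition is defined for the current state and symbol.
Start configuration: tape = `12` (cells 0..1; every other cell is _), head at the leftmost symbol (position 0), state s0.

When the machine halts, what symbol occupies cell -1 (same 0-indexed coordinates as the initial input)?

2

state=s0 head=0 tape=___[1]2   (s0,1)→(s1,_,-1)
state=s1 head=-1 tape=__[_]_2   (s1,_)→(s2,1,+1)
state=s2 head=0 tape=__1[_]2   (s2,_)→(s2,1,-1)
state=s2 head=-1 tape=__[1]12   (s2,1)→(s0,2,+1)
state=s0 head=0 tape=__2[1]2   (s0,1)→(s1,_,-1)
state=s1 head=-1 tape=__[2]_2   (s1,2)→(s1,1,-1)
state=s1 head=-2 tape=_[_]1_2   (s1,_)→(s2,1,+1)
state=s2 head=-1 tape=_1[1]_2   (s2,1)→(s0,2,+1)
state=s0 head=0 tape=_12[_]2   (s0,_)→(s2,_,-1)
state=s2 head=-1 tape=_1[2]_2   (s2,2)→(s2,2,-1)
state=s2 head=-2 tape=_[1]2_2   (s2,1)→(s0,2,+1)
state=s0 head=-1 tape=_2[2]_2   (s0,2)→(s1,2,-1)
state=s1 head=-2 tape=_[2]2_2   (s1,2)→(s1,1,-1)
state=s1 head=-3 tape=[_]12_2   (s1,_)→(s2,1,+1)
state=s2 head=-2 tape=1[1]2_2   (s2,1)→(s0,2,+1)
state=s0 head=-1 tape=12[2]_2   (s0,2)→(s1,2,-1)
state=s1 head=-2 tape=1[2]2_2   (s1,2)→(s1,1,-1)
state=s1 head=-3 tape=[1]12_2
Cell -1 holds 2 when M halts.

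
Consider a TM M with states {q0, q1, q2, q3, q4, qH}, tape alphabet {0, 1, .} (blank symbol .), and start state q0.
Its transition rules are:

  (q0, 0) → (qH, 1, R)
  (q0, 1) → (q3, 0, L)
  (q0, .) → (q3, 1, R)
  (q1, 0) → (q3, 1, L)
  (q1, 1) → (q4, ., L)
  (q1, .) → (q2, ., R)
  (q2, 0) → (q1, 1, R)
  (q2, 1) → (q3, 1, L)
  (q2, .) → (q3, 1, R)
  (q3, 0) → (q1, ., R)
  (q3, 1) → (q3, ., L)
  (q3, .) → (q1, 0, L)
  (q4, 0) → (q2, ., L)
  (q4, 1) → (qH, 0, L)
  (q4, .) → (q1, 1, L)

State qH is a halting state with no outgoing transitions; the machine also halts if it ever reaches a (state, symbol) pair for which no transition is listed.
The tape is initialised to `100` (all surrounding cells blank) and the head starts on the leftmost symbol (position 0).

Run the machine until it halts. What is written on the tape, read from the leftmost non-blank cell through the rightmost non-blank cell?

q0 | .....[1]00   read 1 → write 0, move L, go to q3
q3 | ....[.]000   read . → write 0, move L, go to q1
q1 | ...[.]0000   read . → write ., move R, go to q2
q2 | ....[0]000   read 0 → write 1, move R, go to q1
q1 | ....1[0]00   read 0 → write 1, move L, go to q3
q3 | ....[1]100   read 1 → write ., move L, go to q3
q3 | ...[.].100   read . → write 0, move L, go to q1
q1 | ..[.]0.100   read . → write ., move R, go to q2
q2 | ...[0].100   read 0 → write 1, move R, go to q1
q1 | ...1[.]100   read . → write ., move R, go to q2
q2 | ...1.[1]00   read 1 → write 1, move L, go to q3
q3 | ...1[.]100   read . → write 0, move L, go to q1
q1 | ...[1]0100   read 1 → write ., move L, go to q4
q4 | ..[.].0100   read . → write 1, move L, go to q1
q1 | .[.]1.0100   read . → write ., move R, go to q2
q2 | ..[1].0100   read 1 → write 1, move L, go to q3
q3 | .[.]1.0100   read . → write 0, move L, go to q1
q1 | [.]01.0100   read . → write ., move R, go to q2
q2 | .[0]1.0100   read 0 → write 1, move R, go to q1
q1 | .1[1].0100   read 1 → write ., move L, go to q4
q4 | .[1]..0100   read 1 → write 0, move L, go to qH
qH | [.]0..0100
The non-blank tape span at halt is 0..0100.

0..0100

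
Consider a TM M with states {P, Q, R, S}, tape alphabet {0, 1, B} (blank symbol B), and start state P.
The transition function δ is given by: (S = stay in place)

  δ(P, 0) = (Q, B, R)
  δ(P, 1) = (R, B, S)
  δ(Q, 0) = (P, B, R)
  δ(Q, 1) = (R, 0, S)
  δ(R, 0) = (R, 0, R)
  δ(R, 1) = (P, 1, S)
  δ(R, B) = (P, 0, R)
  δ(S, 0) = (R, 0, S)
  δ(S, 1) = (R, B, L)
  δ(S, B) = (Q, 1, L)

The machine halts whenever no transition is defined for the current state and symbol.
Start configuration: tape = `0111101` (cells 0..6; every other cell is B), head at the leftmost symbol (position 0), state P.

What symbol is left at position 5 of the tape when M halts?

B

state=P head=0 tape=[0]111101BB   (P,0)→(Q,B,R)
state=Q head=1 tape=B[1]11101BB   (Q,1)→(R,0,S)
state=R head=1 tape=B[0]11101BB   (R,0)→(R,0,R)
state=R head=2 tape=B0[1]1101BB   (R,1)→(P,1,S)
state=P head=2 tape=B0[1]1101BB   (P,1)→(R,B,S)
state=R head=2 tape=B0[B]1101BB   (R,B)→(P,0,R)
state=P head=3 tape=B00[1]101BB   (P,1)→(R,B,S)
state=R head=3 tape=B00[B]101BB   (R,B)→(P,0,R)
state=P head=4 tape=B000[1]01BB   (P,1)→(R,B,S)
state=R head=4 tape=B000[B]01BB   (R,B)→(P,0,R)
state=P head=5 tape=B0000[0]1BB   (P,0)→(Q,B,R)
state=Q head=6 tape=B0000B[1]BB   (Q,1)→(R,0,S)
state=R head=6 tape=B0000B[0]BB   (R,0)→(R,0,R)
state=R head=7 tape=B0000B0[B]B   (R,B)→(P,0,R)
state=P head=8 tape=B0000B00[B]
Cell 5 holds B when M halts.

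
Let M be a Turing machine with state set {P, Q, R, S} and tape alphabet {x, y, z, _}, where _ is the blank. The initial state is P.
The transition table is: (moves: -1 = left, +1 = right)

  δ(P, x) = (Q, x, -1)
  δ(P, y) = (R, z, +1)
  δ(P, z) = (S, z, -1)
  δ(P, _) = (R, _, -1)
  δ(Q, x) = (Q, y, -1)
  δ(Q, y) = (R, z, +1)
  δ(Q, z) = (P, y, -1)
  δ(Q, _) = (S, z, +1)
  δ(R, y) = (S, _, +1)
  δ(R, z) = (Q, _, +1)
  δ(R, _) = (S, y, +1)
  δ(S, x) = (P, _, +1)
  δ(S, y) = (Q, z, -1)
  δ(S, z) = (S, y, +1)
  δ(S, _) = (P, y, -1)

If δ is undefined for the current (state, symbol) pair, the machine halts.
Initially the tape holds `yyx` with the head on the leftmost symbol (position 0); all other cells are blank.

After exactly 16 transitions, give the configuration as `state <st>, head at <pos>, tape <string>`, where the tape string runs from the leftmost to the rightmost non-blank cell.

P | [y]yx__   read y → write z, move +1, go to R
R | z[y]x__   read y → write _, move +1, go to S
S | z_[x]__   read x → write _, move +1, go to P
P | z__[_]_   read _ → write _, move -1, go to R
R | z_[_]__   read _ → write y, move +1, go to S
S | z_y[_]_   read _ → write y, move -1, go to P
P | z_[y]y_   read y → write z, move +1, go to R
R | z_z[y]_   read y → write _, move +1, go to S
S | z_z_[_]   read _ → write y, move -1, go to P
P | z_z[_]y   read _ → write _, move -1, go to R
R | z_[z]_y   read z → write _, move +1, go to Q
Q | z__[_]y   read _ → write z, move +1, go to S
S | z__z[y]   read y → write z, move -1, go to Q
Q | z__[z]z   read z → write y, move -1, go to P
P | z_[_]yz   read _ → write _, move -1, go to R
R | z[_]_yz   read _ → write y, move +1, go to S
S | zy[_]yz
After 16 steps: state S, head at 2, tape zy_yz.

state S, head at 2, tape zy_yz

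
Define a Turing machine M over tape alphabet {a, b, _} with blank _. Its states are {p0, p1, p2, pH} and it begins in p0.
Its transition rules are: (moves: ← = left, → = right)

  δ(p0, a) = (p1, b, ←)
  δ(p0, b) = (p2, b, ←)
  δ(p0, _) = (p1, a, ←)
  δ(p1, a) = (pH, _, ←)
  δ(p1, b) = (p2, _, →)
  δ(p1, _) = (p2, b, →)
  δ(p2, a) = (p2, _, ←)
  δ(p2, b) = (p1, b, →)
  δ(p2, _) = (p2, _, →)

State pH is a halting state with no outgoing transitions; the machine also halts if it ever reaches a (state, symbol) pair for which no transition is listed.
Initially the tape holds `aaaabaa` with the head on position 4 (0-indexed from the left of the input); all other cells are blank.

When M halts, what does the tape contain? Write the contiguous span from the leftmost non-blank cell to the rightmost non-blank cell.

state=p0 head=4 tape=_aaaa[b]aa   (p0,b)→(p2,b,←)
state=p2 head=3 tape=_aaa[a]baa   (p2,a)→(p2,_,←)
state=p2 head=2 tape=_aa[a]_baa   (p2,a)→(p2,_,←)
state=p2 head=1 tape=_a[a]__baa   (p2,a)→(p2,_,←)
state=p2 head=0 tape=_[a]___baa   (p2,a)→(p2,_,←)
state=p2 head=-1 tape=[_]____baa   (p2,_)→(p2,_,→)
state=p2 head=0 tape=_[_]___baa   (p2,_)→(p2,_,→)
state=p2 head=1 tape=__[_]__baa   (p2,_)→(p2,_,→)
state=p2 head=2 tape=___[_]_baa   (p2,_)→(p2,_,→)
state=p2 head=3 tape=____[_]baa   (p2,_)→(p2,_,→)
state=p2 head=4 tape=_____[b]aa   (p2,b)→(p1,b,→)
state=p1 head=5 tape=_____b[a]a   (p1,a)→(pH,_,←)
state=pH head=4 tape=_____[b]_a
The non-blank tape span at halt is b_a.

b_a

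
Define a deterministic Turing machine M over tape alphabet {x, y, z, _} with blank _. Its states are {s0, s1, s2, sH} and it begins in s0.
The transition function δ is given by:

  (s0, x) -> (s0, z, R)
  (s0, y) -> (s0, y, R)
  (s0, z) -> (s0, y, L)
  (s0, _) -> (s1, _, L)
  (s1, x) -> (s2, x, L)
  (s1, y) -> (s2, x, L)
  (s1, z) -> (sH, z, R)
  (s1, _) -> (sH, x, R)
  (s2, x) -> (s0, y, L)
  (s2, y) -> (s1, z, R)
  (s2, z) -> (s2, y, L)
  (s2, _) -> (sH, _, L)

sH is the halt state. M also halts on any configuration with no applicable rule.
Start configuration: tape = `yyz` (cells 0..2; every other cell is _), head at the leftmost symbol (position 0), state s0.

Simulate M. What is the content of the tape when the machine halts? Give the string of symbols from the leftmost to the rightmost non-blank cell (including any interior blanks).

yxx

state=s0 head=0 tape=__[y]yz_   (s0,y)→(s0,y,R)
state=s0 head=1 tape=__y[y]z_   (s0,y)→(s0,y,R)
state=s0 head=2 tape=__yy[z]_   (s0,z)→(s0,y,L)
state=s0 head=1 tape=__y[y]y_   (s0,y)→(s0,y,R)
state=s0 head=2 tape=__yy[y]_   (s0,y)→(s0,y,R)
state=s0 head=3 tape=__yyy[_]   (s0,_)→(s1,_,L)
state=s1 head=2 tape=__yy[y]_   (s1,y)→(s2,x,L)
state=s2 head=1 tape=__y[y]x_   (s2,y)→(s1,z,R)
state=s1 head=2 tape=__yz[x]_   (s1,x)→(s2,x,L)
state=s2 head=1 tape=__y[z]x_   (s2,z)→(s2,y,L)
state=s2 head=0 tape=__[y]yx_   (s2,y)→(s1,z,R)
state=s1 head=1 tape=__z[y]x_   (s1,y)→(s2,x,L)
state=s2 head=0 tape=__[z]xx_   (s2,z)→(s2,y,L)
state=s2 head=-1 tape=_[_]yxx_   (s2,_)→(sH,_,L)
state=sH head=-2 tape=[_]_yxx_
The non-blank tape span at halt is yxx.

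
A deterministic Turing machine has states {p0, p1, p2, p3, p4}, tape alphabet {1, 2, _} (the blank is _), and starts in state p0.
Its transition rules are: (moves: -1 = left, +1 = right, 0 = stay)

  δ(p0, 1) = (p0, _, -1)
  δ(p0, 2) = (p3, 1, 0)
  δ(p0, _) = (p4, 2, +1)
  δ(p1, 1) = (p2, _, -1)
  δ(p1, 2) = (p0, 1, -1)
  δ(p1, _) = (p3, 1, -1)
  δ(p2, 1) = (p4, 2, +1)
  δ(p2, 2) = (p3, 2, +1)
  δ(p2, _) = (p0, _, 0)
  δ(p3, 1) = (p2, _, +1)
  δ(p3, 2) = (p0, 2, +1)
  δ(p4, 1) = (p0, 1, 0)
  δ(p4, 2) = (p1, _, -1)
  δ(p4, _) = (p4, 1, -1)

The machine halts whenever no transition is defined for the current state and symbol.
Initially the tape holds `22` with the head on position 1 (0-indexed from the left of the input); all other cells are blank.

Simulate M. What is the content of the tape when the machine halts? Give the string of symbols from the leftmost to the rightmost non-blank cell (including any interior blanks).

p0 | _2[2]__   read 2 → write 1, move 0, go to p3
p3 | _2[1]__   read 1 → write _, move +1, go to p2
p2 | _2_[_]_   read _ → write _, move 0, go to p0
p0 | _2_[_]_   read _ → write 2, move +1, go to p4
p4 | _2_2[_]   read _ → write 1, move -1, go to p4
p4 | _2_[2]1   read 2 → write _, move -1, go to p1
p1 | _2[_]_1   read _ → write 1, move -1, go to p3
p3 | _[2]1_1   read 2 → write 2, move +1, go to p0
p0 | _2[1]_1   read 1 → write _, move -1, go to p0
p0 | _[2]__1   read 2 → write 1, move 0, go to p3
p3 | _[1]__1   read 1 → write _, move +1, go to p2
p2 | __[_]_1   read _ → write _, move 0, go to p0
p0 | __[_]_1   read _ → write 2, move +1, go to p4
p4 | __2[_]1   read _ → write 1, move -1, go to p4
p4 | __[2]11   read 2 → write _, move -1, go to p1
p1 | _[_]_11   read _ → write 1, move -1, go to p3
p3 | [_]1_11
The non-blank tape span at halt is 1_11.

1_11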